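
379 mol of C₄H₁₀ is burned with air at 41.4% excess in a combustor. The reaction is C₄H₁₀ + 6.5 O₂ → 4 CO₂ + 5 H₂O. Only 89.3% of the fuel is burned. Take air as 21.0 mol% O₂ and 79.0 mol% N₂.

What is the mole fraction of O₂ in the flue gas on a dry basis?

Stoichiometric O₂ = 6.5 × 379 = 2464 mol; O₂ fed = 2464 × 1.414 = 3483 mol.
N₂ fed = 3483 × 79/21 = 13100 mol.
Fuel reacted = 0.893 × 379 → ξ = 338.4 mol.
Outlet (n = n₀ + ν ξ):
  C₄H₁₀: 379 − 1(338.4) = 40.55
  O₂: 3483 − 6.5(338.4) = 1283
  N₂: 13100 (inert)
  CO₂: 0 + 4(338.4) = 1354
  H₂O: 0 + 5(338.4) = 1692
Dry total = 15780 mol; y_O₂ (dry) = 1283 / 15780 = 0.08133.

0.0813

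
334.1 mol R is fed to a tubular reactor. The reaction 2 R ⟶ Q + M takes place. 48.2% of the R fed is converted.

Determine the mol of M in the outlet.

80.5 mol

R reacted = 0.482 × 334.1 = 161 mol; ν_R = −2, so ξ = 161/2 = 80.52 mol.
Outlet amounts (n = n₀ + ν ξ):
  R: 334.1 − 2(80.52) = 173.1
  Q: 0 + 1(80.52) = 80.52
  M: 0 + 1(80.52) = 80.52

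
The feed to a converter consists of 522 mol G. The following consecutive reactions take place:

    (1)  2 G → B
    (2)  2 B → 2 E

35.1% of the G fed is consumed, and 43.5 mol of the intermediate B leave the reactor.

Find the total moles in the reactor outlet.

Conversion of G: G consumed = 2ξ₁ = 0.351 × 522 → ξ₁ = 91.61 mol.
B balance: n_B = 0 + 1ξ₁ − 2ξ₂ = 43.5 → ξ₂ = (1·91.61 − 43.5)/2 = 24.06 mol.
Outlet amounts (n = n₀ + Σ ν·ξ):
  G: 522 − 2(91.61) = 338.8
  B: 0 + 1(91.61) − 2(24.06) = 43.5
  E: 0 + 2(24.06) = 48.11
Total out = 338.8 + 43.5 + 48.11 = 430.4 mol.

430 mol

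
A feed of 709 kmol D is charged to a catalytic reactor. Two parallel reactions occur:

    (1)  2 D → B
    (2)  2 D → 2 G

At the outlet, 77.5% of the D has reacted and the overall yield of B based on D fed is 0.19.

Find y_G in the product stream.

0.488

Yield of B: 1ξ₁ / 709 = 0.19 → ξ₁ = 134.7 kmol.
Conversion of D: 2ξ₁ + 2ξ₂ = 0.775 × 709 = 549.5 → ξ₂ = 140 kmol.
Outlet amounts (n = n₀ + Σ ν·ξ):
  D: 709 − 2(134.7) − 2(140) = 159.5
  B: 0 + 1(134.7) = 134.7
  G: 0 + 2(140) = 280.1
Total out = 574.3 kmol; y_G = 280.1 / 574.3 = 0.4877.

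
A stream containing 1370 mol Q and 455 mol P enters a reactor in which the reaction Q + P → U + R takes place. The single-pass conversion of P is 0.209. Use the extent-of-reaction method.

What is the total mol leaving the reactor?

1820 mol

P reacted = 0.209 × 455 = 95.09 mol; ν_P = −1, so ξ = 95.09/1 = 95.09 mol.
Outlet amounts (n = n₀ + ν ξ):
  Q: 1370 − 1(95.09) = 1275
  P: 455 − 1(95.09) = 359.9
  U: 0 + 1(95.09) = 95.09
  R: 0 + 1(95.09) = 95.09
Total out = 1275 + 359.9 + 95.09 + 95.09 = 1825 mol.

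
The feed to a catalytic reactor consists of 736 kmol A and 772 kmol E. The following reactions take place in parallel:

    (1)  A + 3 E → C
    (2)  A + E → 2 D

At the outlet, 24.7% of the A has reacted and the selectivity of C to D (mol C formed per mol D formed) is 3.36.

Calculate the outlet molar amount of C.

Conversion of A: A consumed = 0.247 × 736 = 181.8 kmol = 1ξ₁ + 1ξ₂.
Selectivity: 1ξ₁ / (2ξ₂) = 3.36 → ξ₁ = 6.72 ξ₂.
Substitute: (1·6.72 + 1) ξ₂ = 181.8 → ξ₂ = 23.55 kmol, ξ₁ = 158.2 kmol.
Outlet amounts (n = n₀ + Σ ν·ξ):
  A: 736 − 1(158.2) − 1(23.55) = 554.2
  E: 772 − 3(158.2) − 1(23.55) = 273.7
  C: 0 + 1(158.2) = 158.2
  D: 0 + 2(23.55) = 47.1

158 kmol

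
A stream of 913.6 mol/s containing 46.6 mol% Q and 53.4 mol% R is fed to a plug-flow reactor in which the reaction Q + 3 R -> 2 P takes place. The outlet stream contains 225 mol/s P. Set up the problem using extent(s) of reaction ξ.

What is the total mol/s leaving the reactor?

For P: n = n₀ + 2ξ → 225 = 0 + 2ξ, giving ξ = 112.5 mol/s.
Outlet amounts (n = n₀ + ν ξ):
  Q: 425.7 − 1(112.5) = 313.2
  R: 487.9 − 3(112.5) = 150.4
  P: 0 + 2(112.5) = 225
Total out = 313.2 + 150.4 + 225 = 688.6 mol/s.

689 mol/s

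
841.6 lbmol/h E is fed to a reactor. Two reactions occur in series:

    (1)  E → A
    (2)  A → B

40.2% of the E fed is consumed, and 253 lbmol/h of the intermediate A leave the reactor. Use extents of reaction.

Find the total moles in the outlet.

Conversion of E: E consumed = 1ξ₁ = 0.402 × 841.6 → ξ₁ = 338.3 lbmol/h.
A balance: n_A = 0 + 1ξ₁ − 1ξ₂ = 253 → ξ₂ = (1·338.3 − 253)/1 = 85.32 lbmol/h.
Outlet amounts (n = n₀ + Σ ν·ξ):
  E: 841.6 − 1(338.3) = 503.3
  A: 0 + 1(338.3) − 1(85.32) = 253
  B: 0 + 1(85.32) = 85.32
Total out = 503.3 + 253 + 85.32 = 841.6 lbmol/h.

842 lbmol/h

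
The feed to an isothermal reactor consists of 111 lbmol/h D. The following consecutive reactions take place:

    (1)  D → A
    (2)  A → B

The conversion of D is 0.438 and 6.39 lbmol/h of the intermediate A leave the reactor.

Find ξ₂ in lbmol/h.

ξ₂ = 42.2 lbmol/h

Conversion of D: D consumed = 1ξ₁ = 0.438 × 111 → ξ₁ = 48.62 lbmol/h.
A balance: n_A = 0 + 1ξ₁ − 1ξ₂ = 6.39 → ξ₂ = (1·48.62 − 6.39)/1 = 42.23 lbmol/h.
Outlet amounts (n = n₀ + Σ ν·ξ):
  D: 111 − 1(48.62) = 62.38
  A: 0 + 1(48.62) − 1(42.23) = 6.39
  B: 0 + 1(42.23) = 42.23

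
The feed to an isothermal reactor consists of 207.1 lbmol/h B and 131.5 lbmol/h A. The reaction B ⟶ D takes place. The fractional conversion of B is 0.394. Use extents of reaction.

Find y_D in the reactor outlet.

B reacted = 0.394 × 207.1 = 81.6 lbmol/h; ν_B = −1, so ξ = 81.6/1 = 81.6 lbmol/h.
Outlet amounts (n = n₀ + ν ξ):
  B: 207.1 − 1(81.6) = 125.5
  D: 0 + 1(81.6) = 81.6
  A: 131.5 (inert)
Total out = 338.6 lbmol/h; y_D = 81.6 / 338.6 = 0.241.

0.241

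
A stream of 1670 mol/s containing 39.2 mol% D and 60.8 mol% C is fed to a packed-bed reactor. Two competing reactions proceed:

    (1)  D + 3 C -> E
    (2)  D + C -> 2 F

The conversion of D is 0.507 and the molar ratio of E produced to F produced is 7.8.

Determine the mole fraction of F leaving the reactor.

0.0545

Conversion of D: D consumed = 0.507 × 654.6 = 331.9 mol/s = 1ξ₁ + 1ξ₂.
Selectivity: 1ξ₁ / (2ξ₂) = 7.8 → ξ₁ = 15.6 ξ₂.
Substitute: (1·15.6 + 1) ξ₂ = 331.9 → ξ₂ = 19.99 mol/s, ξ₁ = 311.9 mol/s.
Outlet amounts (n = n₀ + Σ ν·ξ):
  D: 654.6 − 1(311.9) − 1(19.99) = 322.7
  C: 1015 − 3(311.9) − 1(19.99) = 59.64
  E: 0 + 1(311.9) = 311.9
  F: 0 + 2(19.99) = 39.99
Total out = 734.3 mol/s; y_F = 39.99 / 734.3 = 0.05446.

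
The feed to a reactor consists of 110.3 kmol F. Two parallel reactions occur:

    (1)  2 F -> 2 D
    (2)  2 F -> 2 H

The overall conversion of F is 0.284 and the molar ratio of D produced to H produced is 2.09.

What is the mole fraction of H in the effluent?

Conversion of F: F consumed = 0.284 × 110.3 = 31.33 kmol = 2ξ₁ + 2ξ₂.
Selectivity: 2ξ₁ / (2ξ₂) = 2.09 → ξ₁ = 2.09 ξ₂.
Substitute: (2·2.09 + 2) ξ₂ = 31.33 → ξ₂ = 5.069 kmol, ξ₁ = 10.59 kmol.
Outlet amounts (n = n₀ + Σ ν·ξ):
  F: 110.3 − 2(10.59) − 2(5.069) = 78.97
  D: 0 + 2(10.59) = 21.19
  H: 0 + 2(5.069) = 10.14
Total out = 110.3 kmol; y_H = 10.14 / 110.3 = 0.09191.

0.0919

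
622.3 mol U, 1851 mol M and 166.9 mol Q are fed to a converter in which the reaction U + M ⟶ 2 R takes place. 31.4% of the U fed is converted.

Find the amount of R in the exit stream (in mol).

391 mol

U reacted = 0.314 × 622.3 = 195.4 mol; ν_U = −1, so ξ = 195.4/1 = 195.4 mol.
Outlet amounts (n = n₀ + ν ξ):
  U: 622.3 − 1(195.4) = 426.9
  M: 1851 − 1(195.4) = 1656
  R: 0 + 2(195.4) = 390.8
  Q: 166.9 (inert)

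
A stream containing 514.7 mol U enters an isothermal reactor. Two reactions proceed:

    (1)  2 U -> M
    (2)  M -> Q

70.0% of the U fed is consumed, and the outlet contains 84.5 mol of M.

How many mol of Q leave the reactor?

Conversion of U: U consumed = 2ξ₁ = 0.7 × 514.7 → ξ₁ = 180.1 mol.
M balance: n_M = 0 + 1ξ₁ − 1ξ₂ = 84.5 → ξ₂ = (1·180.1 − 84.5)/1 = 95.65 mol.
Outlet amounts (n = n₀ + Σ ν·ξ):
  U: 514.7 − 2(180.1) = 154.4
  M: 0 + 1(180.1) − 1(95.65) = 84.5
  Q: 0 + 1(95.65) = 95.65

95.6 mol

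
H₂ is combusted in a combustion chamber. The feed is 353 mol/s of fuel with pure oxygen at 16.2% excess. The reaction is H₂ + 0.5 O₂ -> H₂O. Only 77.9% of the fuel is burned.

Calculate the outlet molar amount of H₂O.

275 mol/s

Stoichiometric O₂ = 0.5 × 353 = 176.5 mol/s; O₂ fed = 176.5 × 1.162 = 205.1 mol/s.
Fuel reacted = 0.779 × 353 → ξ = 275 mol/s.
Outlet (n = n₀ + ν ξ):
  H₂: 353 − 1(275) = 78.01
  O₂: 205.1 − 0.5(275) = 67.6
  H₂O: 0 + 1(275) = 275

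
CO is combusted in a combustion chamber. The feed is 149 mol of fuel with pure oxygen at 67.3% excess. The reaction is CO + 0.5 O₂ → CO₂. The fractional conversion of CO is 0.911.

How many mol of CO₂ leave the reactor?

Stoichiometric O₂ = 0.5 × 149 = 74.5 mol; O₂ fed = 74.5 × 1.673 = 124.6 mol.
Fuel reacted = 0.911 × 149 → ξ = 135.7 mol.
Outlet (n = n₀ + ν ξ):
  CO: 149 − 1(135.7) = 13.26
  O₂: 124.6 − 0.5(135.7) = 56.77
  CO₂: 0 + 1(135.7) = 135.7

136 mol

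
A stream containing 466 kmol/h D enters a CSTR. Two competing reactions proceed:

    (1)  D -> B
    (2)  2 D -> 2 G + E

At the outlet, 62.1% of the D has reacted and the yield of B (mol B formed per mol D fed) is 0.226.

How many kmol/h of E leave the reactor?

Yield of B: 1ξ₁ / 466 = 0.226 → ξ₁ = 105.3 kmol/h.
Conversion of D: 1ξ₁ + 2ξ₂ = 0.621 × 466 = 289.4 → ξ₂ = 92.04 kmol/h.
Outlet amounts (n = n₀ + Σ ν·ξ):
  D: 466 − 1(105.3) − 2(92.04) = 176.6
  B: 0 + 1(105.3) = 105.3
  G: 0 + 2(92.04) = 184.1
  E: 0 + 1(92.04) = 92.04

92 kmol/h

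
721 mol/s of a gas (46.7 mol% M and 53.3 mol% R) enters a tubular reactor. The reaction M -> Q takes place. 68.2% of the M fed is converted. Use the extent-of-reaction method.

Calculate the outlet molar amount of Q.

230 mol/s

M reacted = 0.682 × 336.7 = 229.6 mol/s; ν_M = −1, so ξ = 229.6/1 = 229.6 mol/s.
Outlet amounts (n = n₀ + ν ξ):
  M: 336.7 − 1(229.6) = 107.1
  Q: 0 + 1(229.6) = 229.6
  R: 384.3 (inert)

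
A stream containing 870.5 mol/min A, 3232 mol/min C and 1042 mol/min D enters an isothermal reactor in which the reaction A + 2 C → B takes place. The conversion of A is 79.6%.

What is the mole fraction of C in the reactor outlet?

0.491

A reacted = 0.796 × 870.5 = 692.9 mol/min; ν_A = −1, so ξ = 692.9/1 = 692.9 mol/min.
Outlet amounts (n = n₀ + ν ξ):
  A: 870.5 − 1(692.9) = 177.6
  C: 3232 − 2(692.9) = 1846
  B: 0 + 1(692.9) = 692.9
  D: 1042 (inert)
Total out = 3759 mol/min; y_C = 1846 / 3759 = 0.4912.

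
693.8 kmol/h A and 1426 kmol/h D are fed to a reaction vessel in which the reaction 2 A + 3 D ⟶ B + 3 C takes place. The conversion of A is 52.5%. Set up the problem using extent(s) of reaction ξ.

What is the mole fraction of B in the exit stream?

A reacted = 0.525 × 693.8 = 364.2 kmol/h; ν_A = −2, so ξ = 364.2/2 = 182.1 kmol/h.
Outlet amounts (n = n₀ + ν ξ):
  A: 693.8 − 2(182.1) = 329.6
  D: 1426 − 3(182.1) = 879.6
  B: 0 + 1(182.1) = 182.1
  C: 0 + 3(182.1) = 546.4
Total out = 1938 kmol/h; y_B = 182.1 / 1938 = 0.09399.

0.094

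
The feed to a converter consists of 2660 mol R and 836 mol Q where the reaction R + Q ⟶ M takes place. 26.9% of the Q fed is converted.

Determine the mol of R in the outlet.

Q reacted = 0.269 × 836 = 224.9 mol; ν_Q = −1, so ξ = 224.9/1 = 224.9 mol.
Outlet amounts (n = n₀ + ν ξ):
  R: 2660 − 1(224.9) = 2435
  Q: 836 − 1(224.9) = 611.1
  M: 0 + 1(224.9) = 224.9

2440 mol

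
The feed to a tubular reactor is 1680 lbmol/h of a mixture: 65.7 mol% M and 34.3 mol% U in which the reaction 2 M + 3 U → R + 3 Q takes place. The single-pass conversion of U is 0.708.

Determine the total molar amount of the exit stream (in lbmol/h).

1540 lbmol/h

U reacted = 0.708 × 576.2 = 408 lbmol/h; ν_U = −3, so ξ = 408/3 = 136 lbmol/h.
Outlet amounts (n = n₀ + ν ξ):
  M: 1104 − 2(136) = 831.8
  U: 576.2 − 3(136) = 168.3
  R: 0 + 1(136) = 136
  Q: 0 + 3(136) = 408
Total out = 831.8 + 168.3 + 136 + 408 = 1544 lbmol/h.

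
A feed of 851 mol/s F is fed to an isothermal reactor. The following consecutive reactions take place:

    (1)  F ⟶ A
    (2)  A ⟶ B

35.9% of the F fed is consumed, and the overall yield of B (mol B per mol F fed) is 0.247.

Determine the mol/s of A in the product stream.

95.3 mol/s

Conversion of F: F consumed = 1ξ₁ = 0.359 × 851 → ξ₁ = 305.5 mol/s.
Yield of B: 1ξ₂ / 851 = 0.247 → ξ₂ = 210.2 mol/s.
Outlet amounts (n = n₀ + Σ ν·ξ):
  F: 851 − 1(305.5) = 545.5
  A: 0 + 1(305.5) − 1(210.2) = 95.31
  B: 0 + 1(210.2) = 210.2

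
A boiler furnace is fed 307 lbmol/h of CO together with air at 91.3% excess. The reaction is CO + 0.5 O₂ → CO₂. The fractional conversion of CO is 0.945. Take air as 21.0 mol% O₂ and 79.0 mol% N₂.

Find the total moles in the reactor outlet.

Stoichiometric O₂ = 0.5 × 307 = 153.5 lbmol/h; O₂ fed = 153.5 × 1.913 = 293.6 lbmol/h.
N₂ fed = 293.6 × 79/21 = 1105 lbmol/h.
Fuel reacted = 0.945 × 307 → ξ = 290.1 lbmol/h.
Outlet (n = n₀ + ν ξ):
  CO: 307 − 1(290.1) = 16.88
  O₂: 293.6 − 0.5(290.1) = 148.6
  N₂: 1105 (inert)
  CO₂: 0 + 1(290.1) = 290.1
Total out = 16.88 + 148.6 + 1105 + 290.1 = 1560 lbmol/h.

1560 lbmol/h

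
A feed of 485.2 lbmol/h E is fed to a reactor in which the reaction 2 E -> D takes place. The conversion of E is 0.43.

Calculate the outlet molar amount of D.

E reacted = 0.43 × 485.2 = 208.6 lbmol/h; ν_E = −2, so ξ = 208.6/2 = 104.3 lbmol/h.
Outlet amounts (n = n₀ + ν ξ):
  E: 485.2 − 2(104.3) = 276.6
  D: 0 + 1(104.3) = 104.3

104 lbmol/h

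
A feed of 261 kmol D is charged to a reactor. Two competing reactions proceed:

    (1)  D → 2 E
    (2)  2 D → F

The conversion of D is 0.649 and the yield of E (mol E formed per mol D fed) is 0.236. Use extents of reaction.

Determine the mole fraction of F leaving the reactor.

0.311

Yield of E: 2ξ₁ / 261 = 0.236 → ξ₁ = 30.8 kmol.
Conversion of D: 1ξ₁ + 2ξ₂ = 0.649 × 261 = 169.4 → ξ₂ = 69.3 kmol.
Outlet amounts (n = n₀ + Σ ν·ξ):
  D: 261 − 1(30.8) − 2(69.3) = 91.61
  E: 0 + 2(30.8) = 61.6
  F: 0 + 1(69.3) = 69.3
Total out = 222.5 kmol; y_F = 69.3 / 222.5 = 0.3114.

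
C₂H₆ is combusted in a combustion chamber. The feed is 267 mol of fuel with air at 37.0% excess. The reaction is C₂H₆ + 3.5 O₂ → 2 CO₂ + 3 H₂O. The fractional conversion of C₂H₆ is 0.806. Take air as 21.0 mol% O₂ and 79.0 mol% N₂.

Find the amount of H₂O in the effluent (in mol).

646 mol

Stoichiometric O₂ = 3.5 × 267 = 934.5 mol; O₂ fed = 934.5 × 1.370 = 1280 mol.
N₂ fed = 1280 × 79/21 = 4816 mol.
Fuel reacted = 0.806 × 267 → ξ = 215.2 mol.
Outlet (n = n₀ + ν ξ):
  C₂H₆: 267 − 1(215.2) = 51.8
  O₂: 1280 − 3.5(215.2) = 527.1
  N₂: 4816 (inert)
  CO₂: 0 + 2(215.2) = 430.4
  H₂O: 0 + 3(215.2) = 645.6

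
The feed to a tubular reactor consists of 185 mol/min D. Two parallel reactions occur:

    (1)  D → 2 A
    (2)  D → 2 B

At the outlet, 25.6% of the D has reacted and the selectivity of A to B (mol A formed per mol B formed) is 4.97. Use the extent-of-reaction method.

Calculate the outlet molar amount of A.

78.9 mol/min

Conversion of D: D consumed = 0.256 × 185 = 47.36 mol/min = 1ξ₁ + 1ξ₂.
Selectivity: 2ξ₁ / (2ξ₂) = 4.97 → ξ₁ = 4.97 ξ₂.
Substitute: (1·4.97 + 1) ξ₂ = 47.36 → ξ₂ = 7.933 mol/min, ξ₁ = 39.43 mol/min.
Outlet amounts (n = n₀ + Σ ν·ξ):
  D: 185 − 1(39.43) − 1(7.933) = 137.6
  A: 0 + 2(39.43) = 78.85
  B: 0 + 2(7.933) = 15.87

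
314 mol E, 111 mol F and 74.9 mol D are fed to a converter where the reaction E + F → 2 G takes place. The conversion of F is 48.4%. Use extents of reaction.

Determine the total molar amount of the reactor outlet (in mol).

500 mol

F reacted = 0.484 × 111 = 53.72 mol; ν_F = −1, so ξ = 53.72/1 = 53.72 mol.
Outlet amounts (n = n₀ + ν ξ):
  E: 314 − 1(53.72) = 260.3
  F: 111 − 1(53.72) = 57.28
  G: 0 + 2(53.72) = 107.4
  D: 74.9 (inert)
Total out = 260.3 + 57.28 + 107.4 + 74.9 = 499.9 mol.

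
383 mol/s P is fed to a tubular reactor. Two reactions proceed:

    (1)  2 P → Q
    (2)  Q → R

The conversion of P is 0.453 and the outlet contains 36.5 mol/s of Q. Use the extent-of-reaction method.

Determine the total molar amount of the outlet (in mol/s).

Conversion of P: P consumed = 2ξ₁ = 0.453 × 383 → ξ₁ = 86.75 mol/s.
Q balance: n_Q = 0 + 1ξ₁ − 1ξ₂ = 36.5 → ξ₂ = (1·86.75 − 36.5)/1 = 50.25 mol/s.
Outlet amounts (n = n₀ + Σ ν·ξ):
  P: 383 − 2(86.75) = 209.5
  Q: 0 + 1(86.75) − 1(50.25) = 36.5
  R: 0 + 1(50.25) = 50.25
Total out = 209.5 + 36.5 + 50.25 = 296.3 mol/s.

296 mol/s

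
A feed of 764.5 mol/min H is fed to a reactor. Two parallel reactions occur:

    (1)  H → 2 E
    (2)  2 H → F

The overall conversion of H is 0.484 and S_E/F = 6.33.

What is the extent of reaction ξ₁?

Conversion of H: H consumed = 0.484 × 764.5 = 370 mol/min = 1ξ₁ + 2ξ₂.
Selectivity: 2ξ₁ / (1ξ₂) = 6.33 → ξ₁ = 3.165 ξ₂.
Substitute: (1·3.165 + 2) ξ₂ = 370 → ξ₂ = 71.64 mol/min, ξ₁ = 226.7 mol/min.
Outlet amounts (n = n₀ + Σ ν·ξ):
  H: 764.5 − 1(226.7) − 2(71.64) = 394.5
  E: 0 + 2(226.7) = 453.5
  F: 0 + 1(71.64) = 71.64

ξ₁ = 227 mol/min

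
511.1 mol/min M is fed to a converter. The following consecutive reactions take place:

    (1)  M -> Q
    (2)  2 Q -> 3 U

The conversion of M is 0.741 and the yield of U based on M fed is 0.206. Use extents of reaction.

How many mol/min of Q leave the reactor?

Conversion of M: M consumed = 1ξ₁ = 0.741 × 511.1 → ξ₁ = 378.7 mol/min.
Yield of U: 3ξ₂ / 511.1 = 0.206 → ξ₂ = 35.1 mol/min.
Outlet amounts (n = n₀ + Σ ν·ξ):
  M: 511.1 − 1(378.7) = 132.4
  Q: 0 + 1(378.7) − 2(35.1) = 308.5
  U: 0 + 3(35.1) = 105.3

309 mol/min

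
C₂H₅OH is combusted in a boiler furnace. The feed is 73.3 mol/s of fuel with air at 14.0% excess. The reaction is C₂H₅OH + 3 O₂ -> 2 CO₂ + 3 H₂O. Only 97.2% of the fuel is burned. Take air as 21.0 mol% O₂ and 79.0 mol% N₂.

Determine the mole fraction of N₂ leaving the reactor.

0.705

Stoichiometric O₂ = 3 × 73.3 = 219.9 mol/s; O₂ fed = 219.9 × 1.140 = 250.7 mol/s.
N₂ fed = 250.7 × 79/21 = 943.1 mol/s.
Fuel reacted = 0.972 × 73.3 → ξ = 71.25 mol/s.
Outlet (n = n₀ + ν ξ):
  C₂H₅OH: 73.3 − 1(71.25) = 2.052
  O₂: 250.7 − 3(71.25) = 36.94
  N₂: 943.1 (inert)
  CO₂: 0 + 2(71.25) = 142.5
  H₂O: 0 + 3(71.25) = 213.7
Total out = 1338 mol/s; y_N₂ = 943.1 / 1338 = 0.7047.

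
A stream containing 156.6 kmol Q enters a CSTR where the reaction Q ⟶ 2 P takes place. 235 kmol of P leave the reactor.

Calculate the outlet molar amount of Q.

39.1 kmol

For P: n = n₀ + 2ξ → 235 = 0 + 2ξ, giving ξ = 117.5 kmol.
Outlet amounts (n = n₀ + ν ξ):
  Q: 156.6 − 1(117.5) = 39.1
  P: 0 + 2(117.5) = 235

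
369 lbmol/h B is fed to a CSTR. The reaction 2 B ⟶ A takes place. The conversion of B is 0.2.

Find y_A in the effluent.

B reacted = 0.2 × 369 = 73.8 lbmol/h; ν_B = −2, so ξ = 73.8/2 = 36.9 lbmol/h.
Outlet amounts (n = n₀ + ν ξ):
  B: 369 − 2(36.9) = 295.2
  A: 0 + 1(36.9) = 36.9
Total out = 332.1 lbmol/h; y_A = 36.9 / 332.1 = 0.1111.

0.111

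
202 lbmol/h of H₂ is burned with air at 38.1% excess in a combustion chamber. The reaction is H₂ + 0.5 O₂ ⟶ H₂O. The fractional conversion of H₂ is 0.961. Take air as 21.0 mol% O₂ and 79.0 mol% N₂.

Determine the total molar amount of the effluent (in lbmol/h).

769 lbmol/h

Stoichiometric O₂ = 0.5 × 202 = 101 lbmol/h; O₂ fed = 101 × 1.381 = 139.5 lbmol/h.
N₂ fed = 139.5 × 79/21 = 524.7 lbmol/h.
Fuel reacted = 0.961 × 202 → ξ = 194.1 lbmol/h.
Outlet (n = n₀ + ν ξ):
  H₂: 202 − 1(194.1) = 7.878
  O₂: 139.5 − 0.5(194.1) = 42.42
  N₂: 524.7 (inert)
  H₂O: 0 + 1(194.1) = 194.1
Total out = 7.878 + 42.42 + 524.7 + 194.1 = 769.1 lbmol/h.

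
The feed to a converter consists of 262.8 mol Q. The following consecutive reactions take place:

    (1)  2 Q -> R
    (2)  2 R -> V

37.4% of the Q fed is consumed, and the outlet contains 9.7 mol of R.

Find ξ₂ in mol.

Conversion of Q: Q consumed = 2ξ₁ = 0.374 × 262.8 → ξ₁ = 49.14 mol.
R balance: n_R = 0 + 1ξ₁ − 2ξ₂ = 9.7 → ξ₂ = (1·49.14 − 9.7)/2 = 19.72 mol.
Outlet amounts (n = n₀ + Σ ν·ξ):
  Q: 262.8 − 2(49.14) = 164.5
  R: 0 + 1(49.14) − 2(19.72) = 9.7
  V: 0 + 1(19.72) = 19.72

ξ₂ = 19.7 mol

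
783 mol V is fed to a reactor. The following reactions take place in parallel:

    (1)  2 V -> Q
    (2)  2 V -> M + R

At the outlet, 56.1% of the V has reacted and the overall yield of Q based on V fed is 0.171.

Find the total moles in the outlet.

649 mol

Yield of Q: 1ξ₁ / 783 = 0.171 → ξ₁ = 133.9 mol.
Conversion of V: 2ξ₁ + 2ξ₂ = 0.561 × 783 = 439.3 → ξ₂ = 85.74 mol.
Outlet amounts (n = n₀ + Σ ν·ξ):
  V: 783 − 2(133.9) − 2(85.74) = 343.7
  Q: 0 + 1(133.9) = 133.9
  M: 0 + 1(85.74) = 85.74
  R: 0 + 1(85.74) = 85.74
Total out = 343.7 + 133.9 + 85.74 + 85.74 = 649.1 mol.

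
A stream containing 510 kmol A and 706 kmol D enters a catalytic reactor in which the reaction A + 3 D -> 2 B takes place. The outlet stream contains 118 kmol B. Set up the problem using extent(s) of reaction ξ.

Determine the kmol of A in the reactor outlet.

451 kmol

For B: n = n₀ + 2ξ → 118 = 0 + 2ξ, giving ξ = 59 kmol.
Outlet amounts (n = n₀ + ν ξ):
  A: 510 − 1(59) = 451
  D: 706 − 3(59) = 529
  B: 0 + 2(59) = 118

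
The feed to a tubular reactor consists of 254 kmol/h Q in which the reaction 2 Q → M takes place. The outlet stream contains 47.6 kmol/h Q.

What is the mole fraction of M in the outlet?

0.684

For Q: n = n₀ − 2ξ → 47.6 = 254 − 2ξ, giving ξ = 103.2 kmol/h.
Outlet amounts (n = n₀ + ν ξ):
  Q: 254 − 2(103.2) = 47.6
  M: 0 + 1(103.2) = 103.2
Total out = 150.8 kmol/h; y_M = 103.2 / 150.8 = 0.6844.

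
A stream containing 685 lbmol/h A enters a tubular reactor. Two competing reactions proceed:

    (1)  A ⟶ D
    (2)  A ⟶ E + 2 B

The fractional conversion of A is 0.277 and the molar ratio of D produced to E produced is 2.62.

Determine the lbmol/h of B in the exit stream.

105 lbmol/h

Conversion of A: A consumed = 0.277 × 685 = 189.7 lbmol/h = 1ξ₁ + 1ξ₂.
Selectivity: 1ξ₁ / (1ξ₂) = 2.62 → ξ₁ = 2.62 ξ₂.
Substitute: (1·2.62 + 1) ξ₂ = 189.7 → ξ₂ = 52.42 lbmol/h, ξ₁ = 137.3 lbmol/h.
Outlet amounts (n = n₀ + Σ ν·ξ):
  A: 685 − 1(137.3) − 1(52.42) = 495.3
  D: 0 + 1(137.3) = 137.3
  E: 0 + 1(52.42) = 52.42
  B: 0 + 2(52.42) = 104.8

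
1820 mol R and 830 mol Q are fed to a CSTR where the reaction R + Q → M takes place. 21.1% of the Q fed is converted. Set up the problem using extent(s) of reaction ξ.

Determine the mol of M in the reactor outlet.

Q reacted = 0.211 × 830 = 175.1 mol; ν_Q = −1, so ξ = 175.1/1 = 175.1 mol.
Outlet amounts (n = n₀ + ν ξ):
  R: 1820 − 1(175.1) = 1645
  Q: 830 − 1(175.1) = 654.9
  M: 0 + 1(175.1) = 175.1

175 mol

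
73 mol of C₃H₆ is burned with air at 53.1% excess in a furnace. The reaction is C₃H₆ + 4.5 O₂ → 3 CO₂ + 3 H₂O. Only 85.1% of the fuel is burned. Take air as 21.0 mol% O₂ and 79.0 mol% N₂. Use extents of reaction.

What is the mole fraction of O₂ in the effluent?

0.0894

Stoichiometric O₂ = 4.5 × 73 = 328.5 mol; O₂ fed = 328.5 × 1.531 = 502.9 mol.
N₂ fed = 502.9 × 79/21 = 1892 mol.
Fuel reacted = 0.851 × 73 → ξ = 62.12 mol.
Outlet (n = n₀ + ν ξ):
  C₃H₆: 73 − 1(62.12) = 10.88
  O₂: 502.9 − 4.5(62.12) = 223.4
  N₂: 1892 (inert)
  CO₂: 0 + 3(62.12) = 186.4
  H₂O: 0 + 3(62.12) = 186.4
Total out = 2499 mol; y_O₂ = 223.4 / 2499 = 0.08939.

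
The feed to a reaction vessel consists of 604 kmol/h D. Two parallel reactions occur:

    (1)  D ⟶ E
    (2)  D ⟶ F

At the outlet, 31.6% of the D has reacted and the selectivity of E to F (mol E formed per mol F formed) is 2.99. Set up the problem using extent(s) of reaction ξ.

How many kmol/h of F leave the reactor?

Conversion of D: D consumed = 0.316 × 604 = 190.9 kmol/h = 1ξ₁ + 1ξ₂.
Selectivity: 1ξ₁ / (1ξ₂) = 2.99 → ξ₁ = 2.99 ξ₂.
Substitute: (1·2.99 + 1) ξ₂ = 190.9 → ξ₂ = 47.84 kmol/h, ξ₁ = 143 kmol/h.
Outlet amounts (n = n₀ + Σ ν·ξ):
  D: 604 − 1(143) − 1(47.84) = 413.1
  E: 0 + 1(143) = 143
  F: 0 + 1(47.84) = 47.84

47.8 kmol/h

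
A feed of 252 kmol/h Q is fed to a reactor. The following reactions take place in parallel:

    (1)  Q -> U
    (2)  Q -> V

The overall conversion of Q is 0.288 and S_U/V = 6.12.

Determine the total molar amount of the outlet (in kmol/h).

252 kmol/h

Conversion of Q: Q consumed = 0.288 × 252 = 72.58 kmol/h = 1ξ₁ + 1ξ₂.
Selectivity: 1ξ₁ / (1ξ₂) = 6.12 → ξ₁ = 6.12 ξ₂.
Substitute: (1·6.12 + 1) ξ₂ = 72.58 → ξ₂ = 10.19 kmol/h, ξ₁ = 62.38 kmol/h.
Outlet amounts (n = n₀ + Σ ν·ξ):
  Q: 252 − 1(62.38) − 1(10.19) = 179.4
  U: 0 + 1(62.38) = 62.38
  V: 0 + 1(10.19) = 10.19
Total out = 179.4 + 62.38 + 10.19 = 252 kmol/h.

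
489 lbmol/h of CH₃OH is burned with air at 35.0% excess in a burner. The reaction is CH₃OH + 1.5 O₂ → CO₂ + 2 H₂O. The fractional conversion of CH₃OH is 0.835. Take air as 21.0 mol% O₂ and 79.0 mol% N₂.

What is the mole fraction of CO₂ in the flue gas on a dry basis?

0.0889

Stoichiometric O₂ = 1.5 × 489 = 733.5 lbmol/h; O₂ fed = 733.5 × 1.350 = 990.2 lbmol/h.
N₂ fed = 990.2 × 79/21 = 3725 lbmol/h.
Fuel reacted = 0.835 × 489 → ξ = 408.3 lbmol/h.
Outlet (n = n₀ + ν ξ):
  CH₃OH: 489 − 1(408.3) = 80.69
  O₂: 990.2 − 1.5(408.3) = 377.8
  N₂: 3725 (inert)
  CO₂: 0 + 1(408.3) = 408.3
  H₂O: 0 + 2(408.3) = 816.6
Dry total = 4592 lbmol/h; y_CO₂ (dry) = 408.3 / 4592 = 0.08892.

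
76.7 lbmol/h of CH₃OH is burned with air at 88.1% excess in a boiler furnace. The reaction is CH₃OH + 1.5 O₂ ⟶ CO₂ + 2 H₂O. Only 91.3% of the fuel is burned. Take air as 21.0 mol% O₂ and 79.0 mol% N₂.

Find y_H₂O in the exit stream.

Stoichiometric O₂ = 1.5 × 76.7 = 115.1 lbmol/h; O₂ fed = 115.1 × 1.881 = 216.4 lbmol/h.
N₂ fed = 216.4 × 79/21 = 814.1 lbmol/h.
Fuel reacted = 0.913 × 76.7 → ξ = 70.03 lbmol/h.
Outlet (n = n₀ + ν ξ):
  CH₃OH: 76.7 − 1(70.03) = 6.673
  O₂: 216.4 − 1.5(70.03) = 111.4
  N₂: 814.1 (inert)
  CO₂: 0 + 1(70.03) = 70.03
  H₂O: 0 + 2(70.03) = 140.1
Total out = 1142 lbmol/h; y_H₂O = 140.1 / 1142 = 0.1226.

0.123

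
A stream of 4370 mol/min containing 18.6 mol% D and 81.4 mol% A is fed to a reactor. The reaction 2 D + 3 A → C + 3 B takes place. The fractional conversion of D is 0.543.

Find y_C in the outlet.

D reacted = 0.543 × 812.8 = 441.4 mol/min; ν_D = −2, so ξ = 441.4/2 = 220.7 mol/min.
Outlet amounts (n = n₀ + ν ξ):
  D: 812.8 − 2(220.7) = 371.5
  A: 3557 − 3(220.7) = 2895
  C: 0 + 1(220.7) = 220.7
  B: 0 + 3(220.7) = 662
Total out = 4149 mol/min; y_C = 220.7 / 4149 = 0.05318.

0.0532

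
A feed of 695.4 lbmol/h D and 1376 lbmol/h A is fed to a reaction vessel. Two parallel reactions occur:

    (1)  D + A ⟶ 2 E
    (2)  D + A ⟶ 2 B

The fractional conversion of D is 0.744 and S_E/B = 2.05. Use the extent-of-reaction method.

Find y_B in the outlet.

Conversion of D: D consumed = 0.744 × 695.4 = 517.4 lbmol/h = 1ξ₁ + 1ξ₂.
Selectivity: 2ξ₁ / (2ξ₂) = 2.05 → ξ₁ = 2.05 ξ₂.
Substitute: (1·2.05 + 1) ξ₂ = 517.4 → ξ₂ = 169.6 lbmol/h, ξ₁ = 347.7 lbmol/h.
Outlet amounts (n = n₀ + Σ ν·ξ):
  D: 695.4 − 1(347.7) − 1(169.6) = 178
  A: 1376 − 1(347.7) − 1(169.6) = 858.6
  E: 0 + 2(347.7) = 695.5
  B: 0 + 2(169.6) = 339.3
Total out = 2071 lbmol/h; y_B = 339.3 / 2071 = 0.1638.

0.164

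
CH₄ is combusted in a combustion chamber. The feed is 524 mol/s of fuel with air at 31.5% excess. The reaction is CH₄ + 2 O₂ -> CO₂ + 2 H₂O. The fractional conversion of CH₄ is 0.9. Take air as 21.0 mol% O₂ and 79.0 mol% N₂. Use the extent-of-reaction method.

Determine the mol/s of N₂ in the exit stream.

5180 mol/s

Stoichiometric O₂ = 2 × 524 = 1048 mol/s; O₂ fed = 1048 × 1.315 = 1378 mol/s.
N₂ fed = 1378 × 79/21 = 5184 mol/s.
Fuel reacted = 0.9 × 524 → ξ = 471.6 mol/s.
Outlet (n = n₀ + ν ξ):
  CH₄: 524 − 1(471.6) = 52.4
  O₂: 1378 − 2(471.6) = 434.9
  N₂: 5184 (inert)
  CO₂: 0 + 1(471.6) = 471.6
  H₂O: 0 + 2(471.6) = 943.2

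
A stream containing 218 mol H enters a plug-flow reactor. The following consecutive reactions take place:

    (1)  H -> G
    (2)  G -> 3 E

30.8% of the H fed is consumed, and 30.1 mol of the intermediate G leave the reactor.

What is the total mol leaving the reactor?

292 mol

Conversion of H: H consumed = 1ξ₁ = 0.308 × 218 → ξ₁ = 67.14 mol.
G balance: n_G = 0 + 1ξ₁ − 1ξ₂ = 30.1 → ξ₂ = (1·67.14 − 30.1)/1 = 37.04 mol.
Outlet amounts (n = n₀ + Σ ν·ξ):
  H: 218 − 1(67.14) = 150.9
  G: 0 + 1(67.14) − 1(37.04) = 30.1
  E: 0 + 3(37.04) = 111.1
Total out = 150.9 + 30.1 + 111.1 = 292.1 mol.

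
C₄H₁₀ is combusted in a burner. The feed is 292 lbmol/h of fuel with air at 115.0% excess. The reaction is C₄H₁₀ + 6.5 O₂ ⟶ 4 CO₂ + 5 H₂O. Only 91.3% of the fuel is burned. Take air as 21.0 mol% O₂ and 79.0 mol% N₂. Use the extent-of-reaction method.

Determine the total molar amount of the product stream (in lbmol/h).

Stoichiometric O₂ = 6.5 × 292 = 1898 lbmol/h; O₂ fed = 1898 × 2.150 = 4081 lbmol/h.
N₂ fed = 4081 × 79/21 = 15350 lbmol/h.
Fuel reacted = 0.913 × 292 → ξ = 266.6 lbmol/h.
Outlet (n = n₀ + ν ξ):
  C₄H₁₀: 292 − 1(266.6) = 25.4
  O₂: 4081 − 6.5(266.6) = 2348
  N₂: 15350 (inert)
  CO₂: 0 + 4(266.6) = 1066
  H₂O: 0 + 5(266.6) = 1333
Total out = 25.4 + 2348 + 15350 + 1066 + 1333 = 20120 lbmol/h.

20100 lbmol/h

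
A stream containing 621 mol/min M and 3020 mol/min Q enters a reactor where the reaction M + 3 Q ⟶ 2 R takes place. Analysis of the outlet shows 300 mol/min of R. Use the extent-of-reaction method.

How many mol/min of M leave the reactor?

471 mol/min

For R: n = n₀ + 2ξ → 300 = 0 + 2ξ, giving ξ = 150 mol/min.
Outlet amounts (n = n₀ + ν ξ):
  M: 621 − 1(150) = 471
  Q: 3020 − 3(150) = 2570
  R: 0 + 2(150) = 300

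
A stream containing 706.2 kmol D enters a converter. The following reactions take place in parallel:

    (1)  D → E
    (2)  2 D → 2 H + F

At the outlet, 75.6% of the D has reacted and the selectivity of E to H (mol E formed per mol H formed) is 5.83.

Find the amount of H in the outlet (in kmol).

Conversion of D: D consumed = 0.756 × 706.2 = 533.9 kmol = 1ξ₁ + 2ξ₂.
Selectivity: 1ξ₁ / (2ξ₂) = 5.83 → ξ₁ = 11.66 ξ₂.
Substitute: (1·11.66 + 2) ξ₂ = 533.9 → ξ₂ = 39.08 kmol, ξ₁ = 455.7 kmol.
Outlet amounts (n = n₀ + Σ ν·ξ):
  D: 706.2 − 1(455.7) − 2(39.08) = 172.3
  E: 0 + 1(455.7) = 455.7
  H: 0 + 2(39.08) = 78.17
  F: 0 + 1(39.08) = 39.08

78.2 kmol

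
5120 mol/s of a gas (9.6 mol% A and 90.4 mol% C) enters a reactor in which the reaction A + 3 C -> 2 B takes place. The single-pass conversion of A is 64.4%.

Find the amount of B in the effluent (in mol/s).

A reacted = 0.644 × 491.5 = 316.5 mol/s; ν_A = −1, so ξ = 316.5/1 = 316.5 mol/s.
Outlet amounts (n = n₀ + ν ξ):
  A: 491.5 − 1(316.5) = 175
  C: 4628 − 3(316.5) = 3679
  B: 0 + 2(316.5) = 633.1

633 mol/s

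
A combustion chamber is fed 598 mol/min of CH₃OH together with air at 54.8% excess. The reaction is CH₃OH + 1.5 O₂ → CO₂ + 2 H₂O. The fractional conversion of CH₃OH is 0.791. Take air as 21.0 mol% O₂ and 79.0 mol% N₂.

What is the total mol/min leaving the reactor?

7450 mol/min

Stoichiometric O₂ = 1.5 × 598 = 897 mol/min; O₂ fed = 897 × 1.548 = 1389 mol/min.
N₂ fed = 1389 × 79/21 = 5224 mol/min.
Fuel reacted = 0.791 × 598 → ξ = 473 mol/min.
Outlet (n = n₀ + ν ξ):
  CH₃OH: 598 − 1(473) = 125
  O₂: 1389 − 1.5(473) = 679
  N₂: 5224 (inert)
  CO₂: 0 + 1(473) = 473
  H₂O: 0 + 2(473) = 946
Total out = 125 + 679 + 5224 + 473 + 946 = 7447 mol/min.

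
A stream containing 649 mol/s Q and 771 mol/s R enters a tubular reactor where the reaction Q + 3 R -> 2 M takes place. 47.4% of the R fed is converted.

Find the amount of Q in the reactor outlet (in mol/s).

R reacted = 0.474 × 771 = 365.5 mol/s; ν_R = −3, so ξ = 365.5/3 = 121.8 mol/s.
Outlet amounts (n = n₀ + ν ξ):
  Q: 649 − 1(121.8) = 527.2
  R: 771 − 3(121.8) = 405.5
  M: 0 + 2(121.8) = 243.6

527 mol/s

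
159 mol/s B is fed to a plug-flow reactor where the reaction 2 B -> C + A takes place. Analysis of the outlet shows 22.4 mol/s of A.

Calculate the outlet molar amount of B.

114 mol/s

For A: n = n₀ + 1ξ → 22.4 = 0 + 1ξ, giving ξ = 22.4 mol/s.
Outlet amounts (n = n₀ + ν ξ):
  B: 159 − 2(22.4) = 114.2
  C: 0 + 1(22.4) = 22.4
  A: 0 + 1(22.4) = 22.4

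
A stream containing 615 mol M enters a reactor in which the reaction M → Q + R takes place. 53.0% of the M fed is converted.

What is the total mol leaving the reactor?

941 mol

M reacted = 0.53 × 615 = 325.9 mol; ν_M = −1, so ξ = 325.9/1 = 325.9 mol.
Outlet amounts (n = n₀ + ν ξ):
  M: 615 − 1(325.9) = 289.1
  Q: 0 + 1(325.9) = 325.9
  R: 0 + 1(325.9) = 325.9
Total out = 289.1 + 325.9 + 325.9 = 941 mol.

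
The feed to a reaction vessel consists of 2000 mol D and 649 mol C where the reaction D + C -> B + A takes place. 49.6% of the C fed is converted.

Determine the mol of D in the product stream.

C reacted = 0.496 × 649 = 321.9 mol; ν_C = −1, so ξ = 321.9/1 = 321.9 mol.
Outlet amounts (n = n₀ + ν ξ):
  D: 2000 − 1(321.9) = 1678
  C: 649 − 1(321.9) = 327.1
  B: 0 + 1(321.9) = 321.9
  A: 0 + 1(321.9) = 321.9

1680 mol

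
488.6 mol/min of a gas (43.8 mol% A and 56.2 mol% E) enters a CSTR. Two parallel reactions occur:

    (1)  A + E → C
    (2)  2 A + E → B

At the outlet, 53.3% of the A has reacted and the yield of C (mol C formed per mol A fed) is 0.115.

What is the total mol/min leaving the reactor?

375 mol/min

Yield of C: 1ξ₁ / 214 = 0.115 → ξ₁ = 24.61 mol/min.
Conversion of A: 1ξ₁ + 2ξ₂ = 0.533 × 214 = 114.1 → ξ₂ = 44.73 mol/min.
Outlet amounts (n = n₀ + Σ ν·ξ):
  A: 214 − 1(24.61) − 2(44.73) = 99.94
  E: 274.6 − 1(24.61) − 1(44.73) = 205.3
  C: 0 + 1(24.61) = 24.61
  B: 0 + 1(44.73) = 44.73
Total out = 99.94 + 205.3 + 24.61 + 44.73 = 374.5 mol/min.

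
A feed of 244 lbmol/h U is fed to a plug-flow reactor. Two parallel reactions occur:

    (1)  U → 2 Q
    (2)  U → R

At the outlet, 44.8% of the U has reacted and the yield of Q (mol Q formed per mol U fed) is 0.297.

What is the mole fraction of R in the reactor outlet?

0.261

Yield of Q: 2ξ₁ / 244 = 0.297 → ξ₁ = 36.23 lbmol/h.
Conversion of U: 1ξ₁ + 1ξ₂ = 0.448 × 244 = 109.3 → ξ₂ = 73.08 lbmol/h.
Outlet amounts (n = n₀ + Σ ν·ξ):
  U: 244 − 1(36.23) − 1(73.08) = 134.7
  Q: 0 + 2(36.23) = 72.47
  R: 0 + 1(73.08) = 73.08
Total out = 280.2 lbmol/h; y_R = 73.08 / 280.2 = 0.2608.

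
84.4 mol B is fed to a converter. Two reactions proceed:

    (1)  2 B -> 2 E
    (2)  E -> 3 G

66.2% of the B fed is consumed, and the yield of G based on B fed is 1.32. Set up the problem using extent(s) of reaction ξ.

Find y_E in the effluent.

0.118

Conversion of B: B consumed = 2ξ₁ = 0.662 × 84.4 → ξ₁ = 27.94 mol.
Yield of G: 3ξ₂ / 84.4 = 1.32 → ξ₂ = 37.14 mol.
Outlet amounts (n = n₀ + Σ ν·ξ):
  B: 84.4 − 2(27.94) = 28.53
  E: 0 + 2(27.94) − 1(37.14) = 18.74
  G: 0 + 3(37.14) = 111.4
Total out = 158.7 mol; y_E = 18.74 / 158.7 = 0.1181.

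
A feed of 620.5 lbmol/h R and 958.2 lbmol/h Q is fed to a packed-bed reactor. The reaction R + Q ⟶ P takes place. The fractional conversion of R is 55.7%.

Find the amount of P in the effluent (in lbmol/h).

346 lbmol/h

R reacted = 0.557 × 620.5 = 345.6 lbmol/h; ν_R = −1, so ξ = 345.6/1 = 345.6 lbmol/h.
Outlet amounts (n = n₀ + ν ξ):
  R: 620.5 − 1(345.6) = 274.9
  Q: 958.2 − 1(345.6) = 612.6
  P: 0 + 1(345.6) = 345.6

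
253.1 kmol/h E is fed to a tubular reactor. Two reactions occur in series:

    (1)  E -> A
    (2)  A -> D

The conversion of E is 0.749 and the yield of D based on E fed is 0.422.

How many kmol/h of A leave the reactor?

Conversion of E: E consumed = 1ξ₁ = 0.749 × 253.1 → ξ₁ = 189.6 kmol/h.
Yield of D: 1ξ₂ / 253.1 = 0.422 → ξ₂ = 106.8 kmol/h.
Outlet amounts (n = n₀ + Σ ν·ξ):
  E: 253.1 − 1(189.6) = 63.53
  A: 0 + 1(189.6) − 1(106.8) = 82.76
  D: 0 + 1(106.8) = 106.8

82.8 kmol/h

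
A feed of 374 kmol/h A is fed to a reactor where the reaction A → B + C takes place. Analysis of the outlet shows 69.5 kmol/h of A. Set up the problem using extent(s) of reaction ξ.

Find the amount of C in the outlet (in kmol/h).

304 kmol/h

For A: n = n₀ − 1ξ → 69.5 = 374 − 1ξ, giving ξ = 304.5 kmol/h.
Outlet amounts (n = n₀ + ν ξ):
  A: 374 − 1(304.5) = 69.5
  B: 0 + 1(304.5) = 304.5
  C: 0 + 1(304.5) = 304.5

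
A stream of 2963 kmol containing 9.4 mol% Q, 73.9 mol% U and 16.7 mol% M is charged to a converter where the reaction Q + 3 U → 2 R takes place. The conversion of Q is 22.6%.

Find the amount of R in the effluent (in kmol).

Q reacted = 0.226 × 278.5 = 62.95 kmol; ν_Q = −1, so ξ = 62.95/1 = 62.95 kmol.
Outlet amounts (n = n₀ + ν ξ):
  Q: 278.5 − 1(62.95) = 215.6
  U: 2190 − 3(62.95) = 2001
  R: 0 + 2(62.95) = 125.9
  M: 494.8 (inert)

126 kmol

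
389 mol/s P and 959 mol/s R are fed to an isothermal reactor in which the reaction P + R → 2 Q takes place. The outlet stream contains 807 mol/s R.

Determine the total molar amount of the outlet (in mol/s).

1350 mol/s

For R: n = n₀ − 1ξ → 807 = 959 − 1ξ, giving ξ = 152 mol/s.
Outlet amounts (n = n₀ + ν ξ):
  P: 389 − 1(152) = 237
  R: 959 − 1(152) = 807
  Q: 0 + 2(152) = 304
Total out = 237 + 807 + 304 = 1348 mol/s.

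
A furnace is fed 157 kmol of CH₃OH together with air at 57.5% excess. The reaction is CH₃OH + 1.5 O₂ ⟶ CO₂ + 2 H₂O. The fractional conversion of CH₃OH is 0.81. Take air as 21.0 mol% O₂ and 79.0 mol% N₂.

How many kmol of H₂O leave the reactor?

254 kmol

Stoichiometric O₂ = 1.5 × 157 = 235.5 kmol; O₂ fed = 235.5 × 1.575 = 370.9 kmol.
N₂ fed = 370.9 × 79/21 = 1395 kmol.
Fuel reacted = 0.81 × 157 → ξ = 127.2 kmol.
Outlet (n = n₀ + ν ξ):
  CH₃OH: 157 − 1(127.2) = 29.83
  O₂: 370.9 − 1.5(127.2) = 180.2
  N₂: 1395 (inert)
  CO₂: 0 + 1(127.2) = 127.2
  H₂O: 0 + 2(127.2) = 254.3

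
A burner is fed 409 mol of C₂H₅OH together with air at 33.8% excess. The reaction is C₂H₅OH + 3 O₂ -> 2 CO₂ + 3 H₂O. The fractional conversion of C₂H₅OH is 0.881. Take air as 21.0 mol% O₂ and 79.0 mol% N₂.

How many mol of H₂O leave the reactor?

Stoichiometric O₂ = 3 × 409 = 1227 mol; O₂ fed = 1227 × 1.338 = 1642 mol.
N₂ fed = 1642 × 79/21 = 6176 mol.
Fuel reacted = 0.881 × 409 → ξ = 360.3 mol.
Outlet (n = n₀ + ν ξ):
  C₂H₅OH: 409 − 1(360.3) = 48.67
  O₂: 1642 − 3(360.3) = 560.7
  N₂: 6176 (inert)
  CO₂: 0 + 2(360.3) = 720.7
  H₂O: 0 + 3(360.3) = 1081

1080 mol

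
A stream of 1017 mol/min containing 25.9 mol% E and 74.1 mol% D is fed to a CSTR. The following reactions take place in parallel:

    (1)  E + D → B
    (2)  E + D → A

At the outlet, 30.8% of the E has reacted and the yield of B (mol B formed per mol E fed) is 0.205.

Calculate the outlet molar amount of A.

Yield of B: 1ξ₁ / 263.4 = 0.205 → ξ₁ = 54 mol/min.
Conversion of E: 1ξ₁ + 1ξ₂ = 0.308 × 263.4 = 81.13 → ξ₂ = 27.13 mol/min.
Outlet amounts (n = n₀ + Σ ν·ξ):
  E: 263.4 − 1(54) − 1(27.13) = 182.3
  D: 753.6 − 1(54) − 1(27.13) = 672.5
  B: 0 + 1(54) = 54
  A: 0 + 1(27.13) = 27.13

27.1 mol/min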